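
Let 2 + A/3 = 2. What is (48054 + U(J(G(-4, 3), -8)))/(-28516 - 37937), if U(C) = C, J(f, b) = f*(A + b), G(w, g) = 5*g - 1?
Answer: -47942/66453 ≈ -0.72144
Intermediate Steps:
A = 0 (A = -6 + 3*2 = -6 + 6 = 0)
G(w, g) = -1 + 5*g
J(f, b) = b*f (J(f, b) = f*(0 + b) = f*b = b*f)
(48054 + U(J(G(-4, 3), -8)))/(-28516 - 37937) = (48054 - 8*(-1 + 5*3))/(-28516 - 37937) = (48054 - 8*(-1 + 15))/(-66453) = (48054 - 8*14)*(-1/66453) = (48054 - 112)*(-1/66453) = 47942*(-1/66453) = -47942/66453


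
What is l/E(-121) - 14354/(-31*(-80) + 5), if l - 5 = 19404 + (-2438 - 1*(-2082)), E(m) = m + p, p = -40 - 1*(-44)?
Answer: -5447347/32305 ≈ -168.62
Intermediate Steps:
p = 4 (p = -40 + 44 = 4)
E(m) = 4 + m (E(m) = m + 4 = 4 + m)
l = 19053 (l = 5 + (19404 + (-2438 - 1*(-2082))) = 5 + (19404 + (-2438 + 2082)) = 5 + (19404 - 356) = 5 + 19048 = 19053)
l/E(-121) - 14354/(-31*(-80) + 5) = 19053/(4 - 121) - 14354/(-31*(-80) + 5) = 19053/(-117) - 14354/(2480 + 5) = 19053*(-1/117) - 14354/2485 = -2117/13 - 14354*1/2485 = -2117/13 - 14354/2485 = -5447347/32305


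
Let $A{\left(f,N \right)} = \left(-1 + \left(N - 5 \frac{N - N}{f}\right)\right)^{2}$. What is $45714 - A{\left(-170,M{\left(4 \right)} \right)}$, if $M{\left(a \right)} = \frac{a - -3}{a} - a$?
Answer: $\frac{731255}{16} \approx 45703.0$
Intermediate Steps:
$M{\left(a \right)} = - a + \frac{3 + a}{a}$ ($M{\left(a \right)} = \frac{a + 3}{a} - a = \frac{3 + a}{a} - a = - a + \frac{3 + a}{a}$)
$A{\left(f,N \right)} = \left(-1 + N\right)^{2}$ ($A{\left(f,N \right)} = \left(-1 + \left(N - 5 \frac{0}{f}\right)\right)^{2} = \left(-1 + \left(N - 0\right)\right)^{2} = \left(-1 + \left(N + 0\right)\right)^{2} = \left(-1 + N\right)^{2}$)
$45714 - A{\left(-170,M{\left(4 \right)} \right)} = 45714 - \left(-1 + \left(1 - 4 + \frac{3}{4}\right)\right)^{2} = 45714 - \left(-1 - \frac{9}{4}\right)^{2} = 45714 - \left(- \frac{13}{4}\right)^{2} = 45714 - \frac{169}{16} = \frac{731255}{16}$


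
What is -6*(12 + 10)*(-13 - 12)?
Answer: 3300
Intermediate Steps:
-6*(12 + 10)*(-13 - 12) = -132*(-25) = -6*(-550) = 3300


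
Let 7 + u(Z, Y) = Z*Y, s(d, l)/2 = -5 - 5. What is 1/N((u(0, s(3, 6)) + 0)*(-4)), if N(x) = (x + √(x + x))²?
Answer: 15/9464 - √14/4732 ≈ 0.00079424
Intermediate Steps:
s(d, l) = -20 (s(d, l) = 2*(-5 - 5) = 2*(-10) = -20)
u(Z, Y) = -7 + Y*Z (u(Z, Y) = -7 + Z*Y = -7 + Y*Z)
N(x) = (x + √2*√x)² (N(x) = (x + √(2*x))² = (x + √2*√x)²)
1/N((u(0, s(3, 6)) + 0)*(-4)) = 1/((((-7 - 20*0) + 0)*(-4) + √2*√(((-7 - 20*0) + 0)*(-4)))²) = 1/((((-7 + 0) + 0)*(-4) + √2*√(((-7 + 0) + 0)*(-4)))²) = 1/(((-7 + 0)*(-4) + √2*√((-7 + 0)*(-4)))²) = 1/((-7*(-4) + √2*√(-7*(-4)))²) = 1/((28 + √2*√28)²) = 1/((28 + √2*(2*√7))²) = 1/((28 + 2*√14)²) = (28 + 2*√14)⁻²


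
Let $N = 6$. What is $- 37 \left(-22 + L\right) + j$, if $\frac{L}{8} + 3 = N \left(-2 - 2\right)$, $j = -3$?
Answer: $8803$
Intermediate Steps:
$L = -216$ ($L = -24 + 8 \cdot 6 \left(-2 - 2\right) = -24 + 8 \cdot 6 \left(-4\right) = -24 + 8 \left(-24\right) = -24 - 192 = -216$)
$- 37 \left(-22 + L\right) + j = - 37 \left(-22 - 216\right) - 3 = \left(-37\right) \left(-238\right) - 3 = 8806 - 3 = 8803$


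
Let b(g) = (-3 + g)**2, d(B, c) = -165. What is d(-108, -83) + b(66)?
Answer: 3804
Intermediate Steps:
d(-108, -83) + b(66) = -165 + (-3 + 66)**2 = -165 + 63**2 = -165 + 3969 = 3804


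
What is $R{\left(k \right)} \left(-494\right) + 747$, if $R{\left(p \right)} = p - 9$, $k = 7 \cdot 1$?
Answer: $1735$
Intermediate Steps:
$k = 7$
$R{\left(p \right)} = -9 + p$
$R{\left(k \right)} \left(-494\right) + 747 = \left(-9 + 7\right) \left(-494\right) + 747 = \left(-2\right) \left(-494\right) + 747 = 988 + 747 = 1735$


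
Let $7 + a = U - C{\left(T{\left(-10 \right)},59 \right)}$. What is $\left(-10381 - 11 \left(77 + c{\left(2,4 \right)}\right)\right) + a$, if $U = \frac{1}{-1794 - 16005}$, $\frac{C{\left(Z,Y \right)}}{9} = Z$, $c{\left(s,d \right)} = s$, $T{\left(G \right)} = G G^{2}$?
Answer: $- \frac{40172344}{17799} \approx -2257.0$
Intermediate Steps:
$T{\left(G \right)} = G^{3}$
$C{\left(Z,Y \right)} = 9 Z$
$U = - \frac{1}{17799}$ ($U = \frac{1}{-17799} = - \frac{1}{17799} \approx -5.6183 \cdot 10^{-5}$)
$a = \frac{160066406}{17799}$ ($a = -7 - \left(\frac{1}{17799} + 9 \left(-10\right)^{3}\right) = -7 - \left(\frac{1}{17799} + 9 \left(-1000\right)\right) = -7 - - \frac{160190999}{17799} = -7 + \left(- \frac{1}{17799} + 9000\right) = -7 + \frac{160190999}{17799} = \frac{160066406}{17799} \approx 8993.0$)
$\left(-10381 - 11 \left(77 + c{\left(2,4 \right)}\right)\right) + a = \left(-10381 - 11 \left(77 + 2\right)\right) + \frac{160066406}{17799} = \left(-10381 - 869\right) + \frac{160066406}{17799} = -11250 + \frac{160066406}{17799} = - \frac{40172344}{17799}$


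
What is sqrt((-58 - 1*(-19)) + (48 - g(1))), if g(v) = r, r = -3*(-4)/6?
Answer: sqrt(7) ≈ 2.6458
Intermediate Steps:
r = 2 (r = 12*(1/6) = 2)
g(v) = 2
sqrt((-58 - 1*(-19)) + (48 - g(1))) = sqrt((-58 - 1*(-19)) + (48 - 1*2)) = sqrt((-58 + 19) + (48 - 2)) = sqrt(-39 + 46) = sqrt(7)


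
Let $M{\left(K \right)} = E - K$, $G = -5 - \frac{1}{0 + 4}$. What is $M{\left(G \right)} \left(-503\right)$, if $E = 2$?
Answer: $- \frac{14587}{4} \approx -3646.8$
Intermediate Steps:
$G = - \frac{21}{4}$ ($G = -5 - \frac{1}{4} = - \frac{21}{4} \approx -5.25$)
$M{\left(K \right)} = 2 - K$
$M{\left(G \right)} \left(-503\right) = \left(2 - - \frac{21}{4}\right) \left(-503\right) = \left(2 + \frac{21}{4}\right) \left(-503\right) = \frac{29}{4} \left(-503\right) = - \frac{14587}{4}$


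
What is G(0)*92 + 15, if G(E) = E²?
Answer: 15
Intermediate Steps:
G(0)*92 + 15 = 0²*92 + 15 = 0*92 + 15 = 0 + 15 = 15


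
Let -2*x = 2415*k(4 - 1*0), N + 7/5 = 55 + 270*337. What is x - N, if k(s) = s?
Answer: -479368/5 ≈ -95874.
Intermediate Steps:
N = 455218/5 (N = -7/5 + (55 + 270*337) = -7/5 + (55 + 90990) = -7/5 + 91045 = 455218/5 ≈ 91044.)
x = -4830 (x = -2415*(4 - 1*0)/2 = -2415*(4 + 0)/2 = -2415*4/2 = -1/2*9660 = -4830)
x - N = -4830 - 1*455218/5 = -4830 - 455218/5 = -479368/5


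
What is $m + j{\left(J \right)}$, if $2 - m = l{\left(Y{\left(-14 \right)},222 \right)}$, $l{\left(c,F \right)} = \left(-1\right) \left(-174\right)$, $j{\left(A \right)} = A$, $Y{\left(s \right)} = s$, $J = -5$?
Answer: $-177$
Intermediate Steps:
$l{\left(c,F \right)} = 174$
$m = -172$ ($m = 2 - 174 = -172$)
$m + j{\left(J \right)} = -172 - 5 = -177$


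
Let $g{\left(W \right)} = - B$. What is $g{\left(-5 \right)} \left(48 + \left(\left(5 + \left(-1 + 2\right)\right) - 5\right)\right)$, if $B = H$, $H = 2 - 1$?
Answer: $-49$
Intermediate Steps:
$H = 1$ ($H = 2 - 1 = 1$)
$B = 1$
$g{\left(W \right)} = -1$ ($g{\left(W \right)} = \left(-1\right) 1 = -1$)
$g{\left(-5 \right)} \left(48 + \left(\left(5 + \left(-1 + 2\right)\right) - 5\right)\right) = - (48 + \left(\left(5 + \left(-1 + 2\right)\right) - 5\right)) = - (48 + \left(\left(5 + 1\right) - 5\right)) = - (48 + \left(6 - 5\right)) = - (48 + 1) = \left(-1\right) 49 = -49$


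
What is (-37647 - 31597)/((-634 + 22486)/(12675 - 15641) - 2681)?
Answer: 102688852/3986849 ≈ 25.757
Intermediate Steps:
(-37647 - 31597)/((-634 + 22486)/(12675 - 15641) - 2681) = -69244/(21852/(-2966) - 2681) = -69244/(21852*(-1/2966) - 2681) = -69244/(-10926/1483 - 2681) = -69244/(-3986849/1483) = -69244*(-1483/3986849) = 102688852/3986849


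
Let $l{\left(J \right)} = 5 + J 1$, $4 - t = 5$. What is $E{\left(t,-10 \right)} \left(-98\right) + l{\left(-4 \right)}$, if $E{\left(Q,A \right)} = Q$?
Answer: $99$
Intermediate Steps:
$t = -1$ ($t = 4 - 5 = -1$)
$l{\left(J \right)} = 5 + J$
$E{\left(t,-10 \right)} \left(-98\right) + l{\left(-4 \right)} = \left(-1\right) \left(-98\right) + \left(5 - 4\right) = 98 + 1 = 99$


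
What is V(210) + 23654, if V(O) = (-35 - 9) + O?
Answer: 23820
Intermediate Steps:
V(O) = -44 + O
V(210) + 23654 = (-44 + 210) + 23654 = 166 + 23654 = 23820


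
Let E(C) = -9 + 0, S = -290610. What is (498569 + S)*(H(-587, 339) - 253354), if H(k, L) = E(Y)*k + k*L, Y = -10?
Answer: -92970982376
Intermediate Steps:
E(C) = -9
H(k, L) = -9*k + L*k (H(k, L) = -9*k + k*L = -9*k + L*k)
(498569 + S)*(H(-587, 339) - 253354) = (498569 - 290610)*(-587*(-9 + 339) - 253354) = 207959*(-587*330 - 253354) = 207959*(-193710 - 253354) = 207959*(-447064) = -92970982376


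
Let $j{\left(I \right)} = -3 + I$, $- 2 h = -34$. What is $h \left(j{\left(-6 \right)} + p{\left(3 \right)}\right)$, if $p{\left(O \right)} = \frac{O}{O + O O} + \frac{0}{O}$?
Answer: $- \frac{595}{4} \approx -148.75$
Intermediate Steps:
$h = 17$ ($h = \left(- \frac{1}{2}\right) \left(-34\right) = 17$)
$p{\left(O \right)} = \frac{O}{O + O^{2}}$ ($p{\left(O \right)} = \frac{O}{O + O^{2}} + 0 = \frac{O}{O + O^{2}}$)
$h \left(j{\left(-6 \right)} + p{\left(3 \right)}\right) = 17 \left(\left(-3 - 6\right) + \frac{1}{1 + 3}\right) = 17 \left(-9 + \frac{1}{4}\right) = 17 \left(- \frac{35}{4}\right) = - \frac{595}{4}$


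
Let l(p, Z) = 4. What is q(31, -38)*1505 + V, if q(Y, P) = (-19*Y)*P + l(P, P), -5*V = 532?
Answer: 168454118/5 ≈ 3.3691e+7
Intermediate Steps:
V = -532/5 (V = -1/5*532 = -532/5 ≈ -106.40)
q(Y, P) = 4 - 19*P*Y (q(Y, P) = (-19*Y)*P + 4 = -19*P*Y + 4 = 4 - 19*P*Y)
q(31, -38)*1505 + V = (4 - 19*(-38)*31)*1505 - 532/5 = (4 + 22382)*1505 - 532/5 = 22386*1505 - 532/5 = 33690930 - 532/5 = 168454118/5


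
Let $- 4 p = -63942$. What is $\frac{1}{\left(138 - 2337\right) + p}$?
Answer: $\frac{2}{27573} \approx 7.2535 \cdot 10^{-5}$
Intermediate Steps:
$p = \frac{31971}{2}$ ($p = \left(- \frac{1}{4}\right) \left(-63942\right) = \frac{31971}{2} \approx 15986.0$)
$\frac{1}{\left(138 - 2337\right) + p} = \frac{1}{\left(138 - 2337\right) + \frac{31971}{2}} = \frac{1}{-2199 + \frac{31971}{2}} = \frac{1}{\frac{27573}{2}} = \frac{2}{27573}$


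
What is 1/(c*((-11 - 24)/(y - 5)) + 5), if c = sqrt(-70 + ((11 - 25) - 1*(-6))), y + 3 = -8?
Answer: 128/10195 - 56*I*sqrt(78)/10195 ≈ 0.012555 - 0.048512*I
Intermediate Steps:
y = -11 (y = -3 - 8 = -11)
c = I*sqrt(78) (c = sqrt(-70 + (-14 + 6)) = sqrt(-70 - 8) = sqrt(-78) = I*sqrt(78) ≈ 8.8318*I)
1/(c*((-11 - 24)/(y - 5)) + 5) = 1/((I*sqrt(78))*((-11 - 24)/(-11 - 5)) + 5) = 1/((I*sqrt(78))*(-35/(-16)) + 5) = 1/((I*sqrt(78))*(-35*(-1/16)) + 5) = 1/((I*sqrt(78))*(35/16) + 5) = 1/(35*I*sqrt(78)/16 + 5) = 1/(5 + 35*I*sqrt(78)/16)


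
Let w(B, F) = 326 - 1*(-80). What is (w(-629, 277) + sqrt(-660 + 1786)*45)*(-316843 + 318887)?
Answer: 829864 + 91980*sqrt(1126) ≈ 3.9163e+6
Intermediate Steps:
w(B, F) = 406 (w(B, F) = 326 + 80 = 406)
(w(-629, 277) + sqrt(-660 + 1786)*45)*(-316843 + 318887) = (406 + sqrt(-660 + 1786)*45)*(-316843 + 318887) = (406 + sqrt(1126)*45)*2044 = (406 + 45*sqrt(1126))*2044 = 829864 + 91980*sqrt(1126)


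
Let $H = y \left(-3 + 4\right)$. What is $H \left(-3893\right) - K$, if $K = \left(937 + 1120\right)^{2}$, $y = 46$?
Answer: $-4410327$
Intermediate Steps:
$K = 4231249$ ($K = 2057^{2} = 4231249$)
$H = 46$ ($H = 46 \left(-3 + 4\right) = 46 \cdot 1 = 46$)
$H \left(-3893\right) - K = 46 \left(-3893\right) - 4231249 = -179078 - 4231249 = -4410327$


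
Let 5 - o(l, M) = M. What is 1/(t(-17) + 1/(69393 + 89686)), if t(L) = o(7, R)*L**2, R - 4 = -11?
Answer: 159079/551685973 ≈ 0.00028835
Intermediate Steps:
R = -7 (R = 4 - 11 = -7)
o(l, M) = 5 - M
t(L) = 12*L**2 (t(L) = (5 - 1*(-7))*L**2 = (5 + 7)*L**2 = 12*L**2)
1/(t(-17) + 1/(69393 + 89686)) = 1/(12*(-17)**2 + 1/(69393 + 89686)) = 1/(12*289 + 1/159079) = 1/(3468 + 1/159079) = 1/(551685973/159079) = 159079/551685973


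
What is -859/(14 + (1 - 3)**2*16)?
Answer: -859/78 ≈ -11.013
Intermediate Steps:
-859/(14 + (1 - 3)**2*16) = -859/(14 + (-2)**2*16) = -859/(14 + 4*16) = -859/(14 + 64) = -859/78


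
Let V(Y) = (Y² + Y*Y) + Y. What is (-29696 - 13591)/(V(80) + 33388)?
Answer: -43287/46268 ≈ -0.93557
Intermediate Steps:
V(Y) = Y + 2*Y² (V(Y) = (Y² + Y²) + Y = 2*Y² + Y = Y + 2*Y²)
(-29696 - 13591)/(V(80) + 33388) = (-29696 - 13591)/(80*(1 + 2*80) + 33388) = -43287/(80*(1 + 160) + 33388) = -43287/(80*161 + 33388) = -43287/(12880 + 33388) = -43287/46268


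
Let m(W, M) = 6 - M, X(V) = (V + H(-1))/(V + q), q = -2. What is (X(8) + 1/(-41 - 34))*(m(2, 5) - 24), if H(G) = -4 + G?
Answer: -1679/150 ≈ -11.193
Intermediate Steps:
X(V) = (-5 + V)/(-2 + V) (X(V) = (V + (-4 - 1))/(V - 2) = (V - 5)/(-2 + V) = (-5 + V)/(-2 + V))
(X(8) + 1/(-41 - 34))*(m(2, 5) - 24) = ((-5 + 8)/(-2 + 8) + 1/(-41 - 34))*((6 - 1*5) - 24) = (3/6 + 1/(-75))*((6 - 5) - 24) = ((1/6)*3 - 1/75)*(1 - 24) = (1/2 - 1/75)*(-23) = (73/150)*(-23) = -1679/150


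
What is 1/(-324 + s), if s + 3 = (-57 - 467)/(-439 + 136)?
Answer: -303/98557 ≈ -0.0030744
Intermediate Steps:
s = -385/303 (s = -3 + (-57 - 467)/(-439 + 136) = -3 - 524/(-303) = -3 - 524*(-1/303) = -3 + 524/303 = -385/303 ≈ -1.2706)
1/(-324 + s) = 1/(-324 - 385/303) = 1/(-98557/303) = -303/98557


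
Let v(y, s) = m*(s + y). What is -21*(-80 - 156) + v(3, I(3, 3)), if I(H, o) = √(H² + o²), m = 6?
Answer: 4974 + 18*√2 ≈ 4999.5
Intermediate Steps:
v(y, s) = 6*s + 6*y (v(y, s) = 6*(s + y) = 6*s + 6*y)
-21*(-80 - 156) + v(3, I(3, 3)) = -21*(-80 - 156) + (6*√(3² + 3²) + 6*3) = -21*(-236) + (6*√(9 + 9) + 18) = 4956 + (6*√18 + 18) = 4956 + (6*(3*√2) + 18) = 4956 + (18*√2 + 18) = 4956 + (18 + 18*√2) = 4974 + 18*√2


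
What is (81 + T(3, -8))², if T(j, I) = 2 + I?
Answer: 5625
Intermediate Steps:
(81 + T(3, -8))² = (81 + (2 - 8))² = (81 - 6)² = 75² = 5625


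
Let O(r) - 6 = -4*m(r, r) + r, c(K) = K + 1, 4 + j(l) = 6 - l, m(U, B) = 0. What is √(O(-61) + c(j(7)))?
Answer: I*√59 ≈ 7.6811*I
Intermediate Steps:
j(l) = 2 - l (j(l) = -4 + (6 - l) = 2 - l)
c(K) = 1 + K
O(r) = 6 + r (O(r) = 6 + (-4*0 + r) = 6 + (0 + r) = 6 + r)
√(O(-61) + c(j(7))) = √((6 - 61) + (1 + (2 - 1*7))) = √(-55 + (1 + (2 - 7))) = √(-55 + (1 - 5)) = √(-55 - 4) = √(-59) = I*√59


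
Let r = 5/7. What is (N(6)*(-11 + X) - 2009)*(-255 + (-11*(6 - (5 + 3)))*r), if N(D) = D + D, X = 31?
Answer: 2963075/7 ≈ 4.2330e+5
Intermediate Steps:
N(D) = 2*D
r = 5/7 (r = 5*(1/7) = 5/7 ≈ 0.71429)
(N(6)*(-11 + X) - 2009)*(-255 + (-11*(6 - (5 + 3)))*r) = ((2*6)*(-11 + 31) - 2009)*(-255 - 11*(6 - (5 + 3))*(5/7)) = (12*20 - 2009)*(-255 - 11*(6 - 1*8)*(5/7)) = (240 - 2009)*(-255 - 11*(6 - 8)*(5/7)) = -1769*(-255 - 11*(-2)*(5/7)) = -1769*(-255 + 22*(5/7)) = -1769*(-255 + 110/7) = -1769*(-1675/7) = 2963075/7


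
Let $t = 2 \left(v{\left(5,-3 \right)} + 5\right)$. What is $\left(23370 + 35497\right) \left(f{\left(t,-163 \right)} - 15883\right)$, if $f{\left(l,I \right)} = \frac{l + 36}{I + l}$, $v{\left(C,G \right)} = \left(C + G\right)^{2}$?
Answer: $- \frac{135575940163}{145} \approx -9.3501 \cdot 10^{8}$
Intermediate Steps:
$t = 18$ ($t = 2 \left(\left(5 - 3\right)^{2} + 5\right) = 2 \left(2^{2} + 5\right) = 2 \left(4 + 5\right) = 2 \cdot 9 = 18$)
$f{\left(l,I \right)} = \frac{36 + l}{I + l}$
$\left(23370 + 35497\right) \left(f{\left(t,-163 \right)} - 15883\right) = \left(23370 + 35497\right) \left(\frac{36 + 18}{-163 + 18} - 15883\right) = 58867 \left(\frac{1}{-145} \cdot 54 - 15883\right) = 58867 \left(\left(- \frac{1}{145}\right) 54 - 15883\right) = 58867 \left(- \frac{54}{145} - 15883\right) = 58867 \left(- \frac{2303089}{145}\right) = - \frac{135575940163}{145}$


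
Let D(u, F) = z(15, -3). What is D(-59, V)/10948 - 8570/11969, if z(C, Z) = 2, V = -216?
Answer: -46900211/65518306 ≈ -0.71583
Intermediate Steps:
D(u, F) = 2
D(-59, V)/10948 - 8570/11969 = 2/10948 - 8570/11969 = 2*(1/10948) - 8570*1/11969 = 1/5474 - 8570/11969 = -46900211/65518306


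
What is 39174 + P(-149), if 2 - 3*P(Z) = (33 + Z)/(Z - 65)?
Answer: 4191670/107 ≈ 39175.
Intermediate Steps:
P(Z) = ⅔ - (33 + Z)/(3*(-65 + Z)) (P(Z) = ⅔ - (33 + Z)/(3*(Z - 65)) = ⅔ - (33 + Z)/(3*(-65 + Z)))
39174 + P(-149) = 39174 + (-163 - 149)/(3*(-65 - 149)) = 39174 + (⅓)*(-312)/(-214) = 39174 + (⅓)*(-1/214)*(-312) = 39174 + 52/107 = 4191670/107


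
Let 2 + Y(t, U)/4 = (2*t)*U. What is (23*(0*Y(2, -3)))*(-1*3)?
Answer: 0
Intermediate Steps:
Y(t, U) = -8 + 8*U*t (Y(t, U) = -8 + 4*((2*t)*U) = -8 + 4*(2*U*t) = -8 + 8*U*t)
(23*(0*Y(2, -3)))*(-1*3) = (23*(0*(-8 + 8*(-3)*2)))*(-1*3) = (23*(0*(-8 - 48)))*(-3) = (23*(0*(-56)))*(-3) = (23*0)*(-3) = 0*(-3) = 0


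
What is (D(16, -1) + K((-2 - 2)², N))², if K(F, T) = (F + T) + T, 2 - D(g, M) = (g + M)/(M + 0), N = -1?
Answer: 961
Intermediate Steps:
D(g, M) = 2 - (M + g)/M (D(g, M) = 2 - (g + M)/(M + 0) = 2 - (M + g)/M)
K(F, T) = F + 2*T
(D(16, -1) + K((-2 - 2)², N))² = ((-1 - 1*16)/(-1) + ((-2 - 2)² + 2*(-1)))² = (-(-1 - 16) + ((-4)² - 2))² = (-1*(-17) + (16 - 2))² = (17 + 14)² = 31² = 961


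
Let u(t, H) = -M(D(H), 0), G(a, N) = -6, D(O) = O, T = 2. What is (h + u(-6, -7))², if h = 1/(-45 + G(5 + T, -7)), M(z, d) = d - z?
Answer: 128164/2601 ≈ 49.275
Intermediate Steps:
u(t, H) = H (u(t, H) = -(0 - H) = -(-1)*H = H)
h = -1/51 (h = 1/(-45 - 6) = 1/(-51) = -1/51 ≈ -0.019608)
(h + u(-6, -7))² = (-1/51 - 7)² = (-358/51)² = 128164/2601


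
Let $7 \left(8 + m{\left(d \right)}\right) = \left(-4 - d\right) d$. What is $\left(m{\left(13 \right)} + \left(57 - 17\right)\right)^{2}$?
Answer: $\frac{9}{49} \approx 0.18367$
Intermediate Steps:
$m{\left(d \right)} = -8 + \frac{d \left(-4 - d\right)}{7}$ ($m{\left(d \right)} = -8 + \frac{\left(-4 - d\right) d}{7} = -8 + \frac{d \left(-4 - d\right)}{7}$)
$\left(m{\left(13 \right)} + \left(57 - 17\right)\right)^{2} = \left(\left(-8 - \frac{52}{7} - \frac{13^{2}}{7}\right) + \left(57 - 17\right)\right)^{2} = \left(\left(-8 - \frac{52}{7} - \frac{169}{7}\right) + \left(57 - 17\right)\right)^{2} = \left(\left(-8 - \frac{52}{7} - \frac{169}{7}\right) + 40\right)^{2} = \left(- \frac{277}{7} + 40\right)^{2} = \left(\frac{3}{7}\right)^{2} = \frac{9}{49}$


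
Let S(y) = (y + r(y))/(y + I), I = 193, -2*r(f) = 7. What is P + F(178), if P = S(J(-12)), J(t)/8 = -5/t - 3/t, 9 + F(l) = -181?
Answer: -226089/1190 ≈ -189.99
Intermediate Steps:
F(l) = -190 (F(l) = -9 - 181 = -190)
J(t) = -64/t (J(t) = 8*(-5/t - 3/t) = 8*(-8/t) = -64/t)
r(f) = -7/2 (r(f) = -½*7 = -7/2)
S(y) = (-7/2 + y)/(193 + y) (S(y) = (y - 7/2)/(y + 193) = (-7/2 + y)/(193 + y))
P = 11/1190 (P = (-7/2 - 64/(-12))/(193 - 64/(-12)) = (-7/2 - 64*(-1/12))/(193 - 64*(-1/12)) = (-7/2 + 16/3)/(193 + 16/3) = (11/6)/(595/3) = (3/595)*(11/6) = 11/1190 ≈ 0.0092437)
P + F(178) = 11/1190 - 190 = -226089/1190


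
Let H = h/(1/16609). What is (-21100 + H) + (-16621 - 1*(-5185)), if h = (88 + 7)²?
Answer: 149863689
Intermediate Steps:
h = 9025 (h = 95² = 9025)
H = 149896225 (H = 9025/(1/16609) = 9025*16609 = 149896225)
(-21100 + H) + (-16621 - 1*(-5185)) = (-21100 + 149896225) + (-16621 - 1*(-5185)) = 149875125 + (-16621 + 5185) = 149875125 - 11436 = 149863689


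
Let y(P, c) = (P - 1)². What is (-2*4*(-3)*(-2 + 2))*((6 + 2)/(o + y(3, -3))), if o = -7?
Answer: 0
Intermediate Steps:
y(P, c) = (-1 + P)²
(-2*4*(-3)*(-2 + 2))*((6 + 2)/(o + y(3, -3))) = (-2*4*(-3)*(-2 + 2))*((6 + 2)/(-7 + (-1 + 3)²)) = (-(-24)*0)*(8/(-7 + 2²)) = (-2*0)*(8/(-7 + 4)) = 0*(8/(-3)) = 0*(8*(-⅓)) = 0*(-8/3) = 0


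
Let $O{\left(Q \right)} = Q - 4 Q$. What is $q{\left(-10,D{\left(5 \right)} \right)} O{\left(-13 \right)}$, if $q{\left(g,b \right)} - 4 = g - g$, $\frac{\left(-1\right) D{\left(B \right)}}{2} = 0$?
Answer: $156$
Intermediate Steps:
$D{\left(B \right)} = 0$ ($D{\left(B \right)} = \left(-2\right) 0 = 0$)
$q{\left(g,b \right)} = 4$ ($q{\left(g,b \right)} = 4 + \left(g - g\right) = 4 + 0 = 4$)
$O{\left(Q \right)} = - 3 Q$
$q{\left(-10,D{\left(5 \right)} \right)} O{\left(-13 \right)} = 4 \left(\left(-3\right) \left(-13\right)\right) = 4 \cdot 39 = 156$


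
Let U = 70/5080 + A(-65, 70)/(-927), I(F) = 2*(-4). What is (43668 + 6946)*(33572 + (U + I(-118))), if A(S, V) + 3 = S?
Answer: 399999042181699/235458 ≈ 1.6988e+9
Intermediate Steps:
A(S, V) = -3 + S
I(F) = -8
U = 41033/470916 (U = 70/5080 + (-3 - 65)/(-927) = 70*(1/5080) - 68*(-1/927) = 7/508 + 68/927 = 41033/470916 ≈ 0.087134)
(43668 + 6946)*(33572 + (U + I(-118))) = (43668 + 6946)*(33572 + (41033/470916 - 8)) = 50614*(33572 - 3726295/470916) = 50614*(15805865657/470916) = 399999042181699/235458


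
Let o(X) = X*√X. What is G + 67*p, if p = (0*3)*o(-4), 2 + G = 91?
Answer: 89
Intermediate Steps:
G = 89 (G = -2 + 91 = 89)
o(X) = X^(3/2)
p = 0 (p = (0*3)*(-4)^(3/2) = 0*(-8*I) = 0)
G + 67*p = 89 + 67*0 = 89 + 0 = 89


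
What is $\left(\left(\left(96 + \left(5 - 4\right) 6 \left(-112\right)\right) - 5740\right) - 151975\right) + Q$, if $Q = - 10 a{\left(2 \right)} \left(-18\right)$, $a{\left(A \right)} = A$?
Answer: $-157931$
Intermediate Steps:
$Q = 360$ ($Q = \left(-10\right) 2 \left(-18\right) = \left(-20\right) \left(-18\right) = 360$)
$\left(\left(\left(96 + \left(5 - 4\right) 6 \left(-112\right)\right) - 5740\right) - 151975\right) + Q = \left(\left(\left(96 + \left(5 - 4\right) 6 \left(-112\right)\right) - 5740\right) - 151975\right) + 360 = \left(\left(\left(96 + 1 \cdot 6 \left(-112\right)\right) - 5740\right) - 151975\right) + 360 = \left(\left(\left(96 + 6 \left(-112\right)\right) - 5740\right) - 151975\right) + 360 = \left(\left(\left(96 - 672\right) - 5740\right) - 151975\right) + 360 = \left(\left(-576 - 5740\right) - 151975\right) + 360 = \left(-6316 - 151975\right) + 360 = -158291 + 360 = -157931$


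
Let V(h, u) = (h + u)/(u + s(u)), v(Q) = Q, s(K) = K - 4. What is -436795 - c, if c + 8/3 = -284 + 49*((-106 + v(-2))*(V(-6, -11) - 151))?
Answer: -48053467/39 ≈ -1.2321e+6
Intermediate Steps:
s(K) = -4 + K
V(h, u) = (h + u)/(-4 + 2*u) (V(h, u) = (h + u)/(u + (-4 + u)) = (h + u)/(-4 + 2*u))
c = 31018462/39 (c = -8/3 + (-284 + 49*((-106 - 2)*((-6 - 11)/(2*(-2 - 11)) - 151))) = -8/3 + (-284 + 49*(-108*((½)*(-17)/(-13) - 151))) = -8/3 + (-284 + 49*(-108*((½)*(-1/13)*(-17) - 151))) = -8/3 + (-284 + 49*(-108*(17/26 - 151))) = -8/3 + (-284 + 49*(-108*(-3909/26))) = -8/3 + (-284 + 49*(211086/13)) = -8/3 + (-284 + 10343214/13) = -8/3 + 10339522/13 = 31018462/39 ≈ 7.9535e+5)
-436795 - c = -436795 - 1*31018462/39 = -436795 - 31018462/39 = -48053467/39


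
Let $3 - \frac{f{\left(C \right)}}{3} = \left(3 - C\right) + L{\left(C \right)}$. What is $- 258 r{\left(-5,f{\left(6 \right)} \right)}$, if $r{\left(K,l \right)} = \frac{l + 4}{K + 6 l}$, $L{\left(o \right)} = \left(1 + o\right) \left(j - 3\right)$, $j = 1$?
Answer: $- \frac{16512}{355} \approx -46.513$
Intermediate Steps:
$L{\left(o \right)} = -2 - 2 o$ ($L{\left(o \right)} = \left(1 + o\right) \left(1 - 3\right) = \left(1 + o\right) \left(-2\right) = -2 - 2 o$)
$f{\left(C \right)} = 6 + 9 C$ ($f{\left(C \right)} = 9 - 3 \left(\left(3 - C\right) - \left(2 + 2 C\right)\right) = 9 - 3 \left(1 - 3 C\right) = 9 + \left(-3 + 9 C\right) = 6 + 9 C$)
$r{\left(K,l \right)} = \frac{4 + l}{K + 6 l}$
$- 258 r{\left(-5,f{\left(6 \right)} \right)} = - 258 \frac{4 + \left(6 + 9 \cdot 6\right)}{-5 + 6 \left(6 + 9 \cdot 6\right)} = - 258 \frac{4 + \left(6 + 54\right)}{-5 + 6 \left(6 + 54\right)} = - 258 \frac{4 + 60}{-5 + 6 \cdot 60} = - 258 \frac{1}{-5 + 360} \cdot 64 = - 258 \cdot \frac{1}{355} \cdot 64 = \left(-258\right) \frac{64}{355} = - \frac{16512}{355}$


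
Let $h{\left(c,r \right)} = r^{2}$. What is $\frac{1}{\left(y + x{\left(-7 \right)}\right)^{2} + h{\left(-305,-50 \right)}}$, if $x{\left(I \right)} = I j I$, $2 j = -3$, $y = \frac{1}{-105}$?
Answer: $\frac{44100}{348550969} \approx 0.00012652$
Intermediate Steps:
$y = - \frac{1}{105} \approx -0.0095238$
$j = - \frac{3}{2}$ ($j = \frac{1}{2} \left(-3\right) = - \frac{3}{2} \approx -1.5$)
$x{\left(I \right)} = - \frac{3 I^{2}}{2}$ ($x{\left(I \right)} = I \left(- \frac{3}{2}\right) I = - \frac{3 I}{2} I = - \frac{3 I^{2}}{2}$)
$\frac{1}{\left(y + x{\left(-7 \right)}\right)^{2} + h{\left(-305,-50 \right)}} = \frac{1}{\left(- \frac{1}{105} - \frac{3 \left(-7\right)^{2}}{2}\right)^{2} + \left(-50\right)^{2}} = \frac{1}{\left(- \frac{1}{105} - \frac{147}{2}\right)^{2} + 2500} = \frac{1}{\left(- \frac{15437}{210}\right)^{2} + 2500} = \frac{1}{\frac{238300969}{44100} + 2500} = \frac{1}{\frac{348550969}{44100}} = \frac{44100}{348550969}$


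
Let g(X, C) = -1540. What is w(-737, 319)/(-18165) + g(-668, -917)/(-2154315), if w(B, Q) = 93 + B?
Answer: 4493184/124232165 ≈ 0.036168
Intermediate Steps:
w(-737, 319)/(-18165) + g(-668, -917)/(-2154315) = (93 - 737)/(-18165) - 1540/(-2154315) = -644*(-1/18165) - 1540*(-1/2154315) = 92/2595 + 308/430863 = 4493184/124232165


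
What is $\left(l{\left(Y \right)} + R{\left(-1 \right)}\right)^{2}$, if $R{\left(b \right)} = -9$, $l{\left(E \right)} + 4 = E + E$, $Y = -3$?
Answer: $361$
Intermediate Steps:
$l{\left(E \right)} = -4 + 2 E$ ($l{\left(E \right)} = -4 + \left(E + E\right) = -4 + 2 E$)
$\left(l{\left(Y \right)} + R{\left(-1 \right)}\right)^{2} = \left(\left(-4 + 2 \left(-3\right)\right) - 9\right)^{2} = \left(\left(-4 - 6\right) - 9\right)^{2} = \left(-10 - 9\right)^{2} = \left(-19\right)^{2} = 361$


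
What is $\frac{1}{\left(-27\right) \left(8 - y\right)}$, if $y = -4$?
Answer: $- \frac{1}{324} \approx -0.0030864$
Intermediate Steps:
$\frac{1}{\left(-27\right) \left(8 - y\right)} = \frac{1}{\left(-27\right) \left(8 - -4\right)} = \frac{1}{\left(-27\right) \left(8 + 4\right)} = \frac{1}{\left(-27\right) 12} = \frac{1}{-324} = - \frac{1}{324}$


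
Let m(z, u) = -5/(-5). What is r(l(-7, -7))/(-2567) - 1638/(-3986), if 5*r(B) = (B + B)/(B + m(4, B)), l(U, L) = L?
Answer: 31521644/76740465 ≈ 0.41076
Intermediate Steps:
m(z, u) = 1 (m(z, u) = -5*(-1/5) = 1)
r(B) = 2*B/(5*(1 + B)) (r(B) = ((B + B)/(B + 1))/5 = ((2*B)/(1 + B))/5 = (2*B/(1 + B))/5 = 2*B/(5*(1 + B)))
r(l(-7, -7))/(-2567) - 1638/(-3986) = ((2/5)*(-7)/(1 - 7))/(-2567) - 1638/(-3986) = ((2/5)*(-7)/(-6))*(-1/2567) - 1638*(-1/3986) = ((2/5)*(-7)*(-1/6))*(-1/2567) + 819/1993 = (7/15)*(-1/2567) + 819/1993 = -7/38505 + 819/1993 = 31521644/76740465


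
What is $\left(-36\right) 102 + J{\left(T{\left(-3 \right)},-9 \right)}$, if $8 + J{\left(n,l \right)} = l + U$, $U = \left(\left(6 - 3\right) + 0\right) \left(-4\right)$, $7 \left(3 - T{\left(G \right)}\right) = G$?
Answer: $-3701$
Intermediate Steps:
$T{\left(G \right)} = 3 - \frac{G}{7}$
$U = -12$ ($U = \left(3 + 0\right) \left(-4\right) = 3 \left(-4\right) = -12$)
$J{\left(n,l \right)} = -20 + l$ ($J{\left(n,l \right)} = -8 + \left(l - 12\right) = -8 + \left(-12 + l\right) = -20 + l$)
$\left(-36\right) 102 + J{\left(T{\left(-3 \right)},-9 \right)} = \left(-36\right) 102 - 29 = -3672 - 29 = -3701$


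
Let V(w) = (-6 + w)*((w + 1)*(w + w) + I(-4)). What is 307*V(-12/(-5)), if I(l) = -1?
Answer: -2116458/125 ≈ -16932.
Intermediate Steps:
V(w) = (-1 + 2*w*(1 + w))*(-6 + w) (V(w) = (-6 + w)*((w + 1)*(w + w) - 1) = (-6 + w)*((1 + w)*(2*w) - 1) = (-6 + w)*(2*w*(1 + w) - 1) = (-6 + w)*(-1 + 2*w*(1 + w)) = (-1 + 2*w*(1 + w))*(-6 + w))
307*V(-12/(-5)) = 307*(6 - (-156)/(-5) - 10*(-12/(-5))² + 2*(-12/(-5))³) = 307*(6 - (-156)*(-1)/5 - 10*(-12*(-⅕))² + 2*(-12*(-⅕))³) = 307*(6 - 13*12/5 - 10*(12/5)² + 2*(12/5)³) = 307*(6 - 156/5 - 10*144/25 + 2*(1728/125)) = 307*(6 - 156/5 - 288/5 + 3456/125) = 307*(-6894/125) = -2116458/125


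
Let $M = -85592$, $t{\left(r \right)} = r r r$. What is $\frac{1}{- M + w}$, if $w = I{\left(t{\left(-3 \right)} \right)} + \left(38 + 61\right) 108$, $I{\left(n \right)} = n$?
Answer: $\frac{1}{96257} \approx 1.0389 \cdot 10^{-5}$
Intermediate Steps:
$t{\left(r \right)} = r^{3}$ ($t{\left(r \right)} = r^{2} r = r^{3}$)
$w = 10665$ ($w = \left(-3\right)^{3} + \left(38 + 61\right) 108 = -27 + 99 \cdot 108 = -27 + 10692 = 10665$)
$\frac{1}{- M + w} = \frac{1}{\left(-1\right) \left(-85592\right) + 10665} = \frac{1}{85592 + 10665} = \frac{1}{96257}$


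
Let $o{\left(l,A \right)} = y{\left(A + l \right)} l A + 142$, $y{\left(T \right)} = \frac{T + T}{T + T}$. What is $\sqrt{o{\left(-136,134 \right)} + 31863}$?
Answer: $\sqrt{13781} \approx 117.39$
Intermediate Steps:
$y{\left(T \right)} = 1$ ($y{\left(T \right)} = \frac{2 T}{2 T} = 2 T \frac{1}{2 T} = 1$)
$o{\left(l,A \right)} = 142 + A l$ ($o{\left(l,A \right)} = 1 l A + 142 = l A + 142 = A l + 142 = 142 + A l$)
$\sqrt{o{\left(-136,134 \right)} + 31863} = \sqrt{\left(142 + 134 \left(-136\right)\right) + 31863} = \sqrt{\left(142 - 18224\right) + 31863} = \sqrt{-18082 + 31863} = \sqrt{13781}$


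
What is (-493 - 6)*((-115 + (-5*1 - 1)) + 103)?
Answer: 8982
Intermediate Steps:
(-493 - 6)*((-115 + (-5*1 - 1)) + 103) = -499*((-115 + (-5 - 1)) + 103) = -499*((-115 - 6) + 103) = -499*(-121 + 103) = -499*(-18) = 8982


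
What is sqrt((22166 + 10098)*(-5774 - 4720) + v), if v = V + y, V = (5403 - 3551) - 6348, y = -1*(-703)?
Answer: 7*I*sqrt(6909841) ≈ 18401.0*I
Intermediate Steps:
y = 703
V = -4496 (V = 1852 - 6348 = -4496)
v = -3793 (v = -4496 + 703 = -3793)
sqrt((22166 + 10098)*(-5774 - 4720) + v) = sqrt((22166 + 10098)*(-5774 - 4720) - 3793) = sqrt(32264*(-10494) - 3793) = sqrt(-338578416 - 3793) = sqrt(-338582209) = 7*I*sqrt(6909841)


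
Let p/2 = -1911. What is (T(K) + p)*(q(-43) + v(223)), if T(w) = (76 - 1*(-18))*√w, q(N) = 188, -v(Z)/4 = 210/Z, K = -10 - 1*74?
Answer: -157023048/223 + 7723792*I*√21/223 ≈ -7.0414e+5 + 1.5872e+5*I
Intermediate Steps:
K = -84 (K = -10 - 74 = -84)
p = -3822 (p = 2*(-1911) = -3822)
v(Z) = -840/Z
T(w) = 94*√w (T(w) = (76 + 18)*√w = 94*√w)
(T(K) + p)*(q(-43) + v(223)) = (94*√(-84) - 3822)*(188 - 840/223) = (94*(2*I*√21) - 3822)*(188 - 840*1/223) = (188*I*√21 - 3822)*(188 - 840/223) = (-3822 + 188*I*√21)*(41084/223) = -157023048/223 + 7723792*I*√21/223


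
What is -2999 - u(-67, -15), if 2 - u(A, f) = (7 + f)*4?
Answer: -3033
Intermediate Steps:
u(A, f) = -26 - 4*f (u(A, f) = 2 - (7 + f)*4 = 2 - (28 + 4*f) = 2 + (-28 - 4*f) = -26 - 4*f)
-2999 - u(-67, -15) = -2999 - (-26 - 4*(-15)) = -2999 - (-26 + 60) = -2999 - 1*34 = -2999 - 34 = -3033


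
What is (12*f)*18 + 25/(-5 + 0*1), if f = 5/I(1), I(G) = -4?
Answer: -275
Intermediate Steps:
f = -5/4 (f = 5/(-4) = 5*(-¼) = -5/4 ≈ -1.2500)
(12*f)*18 + 25/(-5 + 0*1) = (12*(-5/4))*18 + 25/(-5 + 0*1) = -15*18 + 25/(-5 + 0) = -270 + 25/(-5) = -270 + 25*(-⅕) = -270 - 5 = -275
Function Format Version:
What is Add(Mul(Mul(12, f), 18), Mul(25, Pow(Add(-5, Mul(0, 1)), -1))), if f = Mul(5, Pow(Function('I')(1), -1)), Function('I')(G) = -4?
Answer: -275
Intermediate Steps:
f = Rational(-5, 4) (f = Mul(5, Pow(-4, -1)) = Mul(5, Rational(-1, 4)) = Rational(-5, 4) ≈ -1.2500)
Add(Mul(Mul(12, f), 18), Mul(25, Pow(Add(-5, Mul(0, 1)), -1))) = Add(Mul(Mul(12, Rational(-5, 4)), 18), Mul(25, Pow(Add(-5, Mul(0, 1)), -1))) = Add(Mul(-15, 18), Mul(25, Pow(Add(-5, 0), -1))) = Add(-270, Mul(25, Pow(-5, -1))) = Add(-270, Mul(25, Rational(-1, 5))) = Add(-270, -5) = -275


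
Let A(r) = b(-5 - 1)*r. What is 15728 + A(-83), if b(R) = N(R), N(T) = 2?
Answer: 15562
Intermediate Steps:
b(R) = 2
A(r) = 2*r
15728 + A(-83) = 15728 + 2*(-83) = 15728 - 166 = 15562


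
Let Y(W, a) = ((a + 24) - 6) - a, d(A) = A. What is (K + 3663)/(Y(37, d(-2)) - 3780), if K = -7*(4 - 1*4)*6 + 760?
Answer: -4423/3762 ≈ -1.1757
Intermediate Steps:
K = 760 (K = -7*(4 - 4)*6 + 760 = -7*0*6 + 760 = 0*6 + 760 = 0 + 760 = 760)
Y(W, a) = 18 (Y(W, a) = ((24 + a) - 6) - a = (18 + a) - a = 18)
(K + 3663)/(Y(37, d(-2)) - 3780) = (760 + 3663)/(18 - 3780) = 4423/(-3762) = 4423*(-1/3762) = -4423/3762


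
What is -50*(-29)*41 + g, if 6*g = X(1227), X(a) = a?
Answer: 119309/2 ≈ 59655.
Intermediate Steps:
g = 409/2 (g = (1/6)*1227 = 409/2 ≈ 204.50)
-50*(-29)*41 + g = -50*(-29)*41 + 409/2 = 1450*41 + 409/2 = 59450 + 409/2 = 119309/2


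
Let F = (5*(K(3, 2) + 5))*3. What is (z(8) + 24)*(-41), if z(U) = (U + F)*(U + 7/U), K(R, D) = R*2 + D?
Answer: -598805/8 ≈ -74851.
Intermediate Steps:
K(R, D) = D + 2*R (K(R, D) = 2*R + D = D + 2*R)
F = 195 (F = (5*((2 + 2*3) + 5))*3 = (5*((2 + 6) + 5))*3 = (5*(8 + 5))*3 = (5*13)*3 = 65*3 = 195)
z(U) = (195 + U)*(U + 7/U) (z(U) = (U + 195)*(U + 7/U) = (195 + U)*(U + 7/U))
(z(8) + 24)*(-41) = ((7 + 8² + 195*8 + 1365/8) + 24)*(-41) = ((7 + 64 + 1560 + 1365*(⅛)) + 24)*(-41) = ((7 + 64 + 1560 + 1365/8) + 24)*(-41) = (14413/8 + 24)*(-41) = (14605/8)*(-41) = -598805/8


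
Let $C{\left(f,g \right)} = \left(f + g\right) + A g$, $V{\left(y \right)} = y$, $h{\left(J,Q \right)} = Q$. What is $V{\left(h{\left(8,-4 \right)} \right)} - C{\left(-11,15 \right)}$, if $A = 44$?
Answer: $-668$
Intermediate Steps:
$C{\left(f,g \right)} = f + 45 g$ ($C{\left(f,g \right)} = \left(f + g\right) + 44 g = f + 45 g$)
$V{\left(h{\left(8,-4 \right)} \right)} - C{\left(-11,15 \right)} = -4 - \left(-11 + 45 \cdot 15\right) = -4 - \left(-11 + 675\right) = -4 - 664 = -668$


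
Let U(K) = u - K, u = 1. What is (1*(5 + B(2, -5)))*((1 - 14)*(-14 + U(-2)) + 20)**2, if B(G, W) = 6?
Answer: 292259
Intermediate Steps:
U(K) = 1 - K
(1*(5 + B(2, -5)))*((1 - 14)*(-14 + U(-2)) + 20)**2 = (1*(5 + 6))*((1 - 14)*(-14 + (1 - 1*(-2))) + 20)**2 = (1*11)*(-13*(-14 + (1 + 2)) + 20)**2 = 11*(-13*(-14 + 3) + 20)**2 = 11*(-13*(-11) + 20)**2 = 11*(143 + 20)**2 = 11*163**2 = 11*26569 = 292259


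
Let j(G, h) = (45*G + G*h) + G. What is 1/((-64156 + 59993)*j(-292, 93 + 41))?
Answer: 1/218807280 ≈ 4.5702e-9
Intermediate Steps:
j(G, h) = 46*G + G*h
1/((-64156 + 59993)*j(-292, 93 + 41)) = 1/((-64156 + 59993)*((-292*(46 + (93 + 41))))) = 1/((-4163)*((-292*(46 + 134)))) = -1/(4163*((-292*180))) = -1/4163/(-52560) = -1/4163*(-1/52560) = 1/218807280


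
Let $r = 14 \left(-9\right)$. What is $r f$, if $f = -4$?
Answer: $504$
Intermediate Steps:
$r = -126$
$r f = \left(-126\right) \left(-4\right) = 504$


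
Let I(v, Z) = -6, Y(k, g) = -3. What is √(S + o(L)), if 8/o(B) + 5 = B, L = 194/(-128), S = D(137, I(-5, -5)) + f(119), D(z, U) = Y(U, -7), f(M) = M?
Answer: 2*√4989405/417 ≈ 10.713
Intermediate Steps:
D(z, U) = -3
S = 116 (S = -3 + 119 = 116)
L = -97/64 (L = 194*(-1/128) = -97/64 ≈ -1.5156)
o(B) = 8/(-5 + B)
√(S + o(L)) = √(116 + 8/(-5 - 97/64)) = √(116 + 8/(-417/64)) = √(116 + 8*(-64/417)) = √(116 - 512/417) = √(47860/417) = 2*√4989405/417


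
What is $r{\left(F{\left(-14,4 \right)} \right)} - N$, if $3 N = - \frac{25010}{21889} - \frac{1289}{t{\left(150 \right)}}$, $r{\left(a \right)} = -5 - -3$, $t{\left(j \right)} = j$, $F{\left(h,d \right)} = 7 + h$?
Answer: $\frac{12266321}{9850050} \approx 1.2453$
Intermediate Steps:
$r{\left(a \right)} = -2$ ($r{\left(a \right)} = -5 + 3 = -2$)
$N = - \frac{31966421}{9850050}$ ($N = \frac{- \frac{25010}{21889} - \frac{1289}{150}}{3} = \frac{1}{3} \left(- \frac{31966421}{3283350}\right) = - \frac{31966421}{9850050} \approx -3.2453$)
$r{\left(F{\left(-14,4 \right)} \right)} - N = -2 - - \frac{31966421}{9850050} = -2 + \frac{31966421}{9850050} = \frac{12266321}{9850050}$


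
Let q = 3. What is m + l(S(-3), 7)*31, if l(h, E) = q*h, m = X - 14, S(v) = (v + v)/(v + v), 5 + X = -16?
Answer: 58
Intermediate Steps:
X = -21 (X = -5 - 16 = -21)
S(v) = 1 (S(v) = (2*v)/((2*v)) = (2*v)*(1/(2*v)) = 1)
m = -35 (m = -21 - 14 = -35)
l(h, E) = 3*h
m + l(S(-3), 7)*31 = -35 + (3*1)*31 = -35 + 3*31 = -35 + 93 = 58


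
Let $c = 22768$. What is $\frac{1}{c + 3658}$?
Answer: $\frac{1}{26426} \approx 3.7841 \cdot 10^{-5}$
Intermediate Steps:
$\frac{1}{c + 3658} = \frac{1}{22768 + 3658} = \frac{1}{26426}$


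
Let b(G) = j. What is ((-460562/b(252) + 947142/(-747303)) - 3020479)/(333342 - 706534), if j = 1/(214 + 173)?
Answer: 45151542647987/92962500392 ≈ 485.70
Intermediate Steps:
j = 1/387 ≈ 0.0025840
b(G) = 1/387
((-460562/b(252) + 947142/(-747303)) - 3020479)/(333342 - 706534) = ((-460562/1/387 + 947142/(-747303)) - 3020479)/(333342 - 706534) = ((-460562*387 + 947142*(-1/747303)) - 3020479)/(-373192) = ((-178237494 - 315714/249101) - 3020479)*(-1/373192) = (-44399138308608/249101 - 3020479)*(-1/373192) = -45151542647987/249101*(-1/373192) = 45151542647987/92962500392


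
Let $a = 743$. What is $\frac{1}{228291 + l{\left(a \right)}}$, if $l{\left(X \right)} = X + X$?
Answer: $\frac{1}{229777} \approx 4.352 \cdot 10^{-6}$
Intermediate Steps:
$l{\left(X \right)} = 2 X$
$\frac{1}{228291 + l{\left(a \right)}} = \frac{1}{228291 + 2 \cdot 743} = \frac{1}{228291 + 1486} = \frac{1}{229777}$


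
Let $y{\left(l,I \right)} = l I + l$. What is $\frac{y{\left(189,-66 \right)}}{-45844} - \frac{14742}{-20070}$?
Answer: $\frac{51244011}{51116060} \approx 1.0025$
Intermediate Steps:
$y{\left(l,I \right)} = l + I l$ ($y{\left(l,I \right)} = I l + l = l + I l$)
$\frac{y{\left(189,-66 \right)}}{-45844} - \frac{14742}{-20070} = \frac{189 \left(1 - 66\right)}{-45844} - \frac{14742}{-20070} = 189 \left(-65\right) \left(- \frac{1}{45844}\right) - - \frac{819}{1115} = \left(-12285\right) \left(- \frac{1}{45844}\right) + \frac{819}{1115} = \frac{12285}{45844} + \frac{819}{1115} = \frac{51244011}{51116060}$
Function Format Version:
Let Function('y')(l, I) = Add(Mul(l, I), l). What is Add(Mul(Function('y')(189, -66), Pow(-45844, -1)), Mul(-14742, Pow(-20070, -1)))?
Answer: Rational(51244011, 51116060) ≈ 1.0025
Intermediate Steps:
Function('y')(l, I) = Add(l, Mul(I, l)) (Function('y')(l, I) = Add(Mul(I, l), l) = Add(l, Mul(I, l)))
Add(Mul(Function('y')(189, -66), Pow(-45844, -1)), Mul(-14742, Pow(-20070, -1))) = Add(Mul(Mul(189, Add(1, -66)), Pow(-45844, -1)), Mul(-14742, Pow(-20070, -1))) = Add(Mul(Mul(189, -65), Rational(-1, 45844)), Mul(-14742, Rational(-1, 20070))) = Add(Mul(-12285, Rational(-1, 45844)), Rational(819, 1115)) = Add(Rational(12285, 45844), Rational(819, 1115)) = Rational(51244011, 51116060)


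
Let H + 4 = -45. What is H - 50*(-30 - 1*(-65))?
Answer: -1799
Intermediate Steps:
H = -49 (H = -4 - 45 = -49)
H - 50*(-30 - 1*(-65)) = -49 - 50*(-30 - 1*(-65)) = -49 - 50*(-30 + 65) = -49 - 50*35 = -49 - 1750 = -1799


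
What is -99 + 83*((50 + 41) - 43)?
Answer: 3885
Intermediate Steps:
-99 + 83*((50 + 41) - 43) = -99 + 83*(91 - 43) = -99 + 83*48 = -99 + 3984 = 3885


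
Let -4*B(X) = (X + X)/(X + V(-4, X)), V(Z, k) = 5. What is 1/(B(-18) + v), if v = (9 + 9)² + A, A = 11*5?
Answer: 13/4918 ≈ 0.0026434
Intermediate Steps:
A = 55
B(X) = -X/(2*(5 + X)) (B(X) = -(X + X)/(4*(X + 5)) = -2*X/(4*(5 + X)) = -X/(2*(5 + X)))
v = 379 (v = (9 + 9)² + 55 = 18² + 55 = 324 + 55 = 379)
1/(B(-18) + v) = 1/(-1*(-18)/(10 + 2*(-18)) + 379) = 1/(-1*(-18)/(10 - 36) + 379) = 1/(-1*(-18)/(-26) + 379) = 1/(-1*(-18)*(-1/26) + 379) = 1/(-9/13 + 379) = 1/(4918/13) = 13/4918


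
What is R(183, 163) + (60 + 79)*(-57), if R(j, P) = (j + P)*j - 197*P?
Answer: 23284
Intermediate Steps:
R(j, P) = -197*P + j*(P + j) (R(j, P) = (P + j)*j - 197*P = j*(P + j) - 197*P = -197*P + j*(P + j))
R(183, 163) + (60 + 79)*(-57) = (183**2 - 197*163 + 163*183) + (60 + 79)*(-57) = (33489 - 32111 + 29829) + 139*(-57) = 31207 - 7923 = 23284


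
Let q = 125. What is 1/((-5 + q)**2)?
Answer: 1/14400 ≈ 6.9444e-5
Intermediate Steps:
1/((-5 + q)**2) = 1/((-5 + 125)**2) = 1/(120**2) = 1/14400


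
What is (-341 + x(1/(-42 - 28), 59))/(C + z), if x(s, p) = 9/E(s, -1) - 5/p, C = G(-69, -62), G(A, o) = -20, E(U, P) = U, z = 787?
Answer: -57294/45253 ≈ -1.2661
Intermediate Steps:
C = -20
x(s, p) = -5/p + 9/s (x(s, p) = 9/s - 5/p = -5/p + 9/s)
(-341 + x(1/(-42 - 28), 59))/(C + z) = (-341 + (-5/59 + 9/(1/(-42 - 28))))/(-20 + 787) = (-341 + (-5*1/59 + 9/(1/(-70))))/767 = (-341 + (-5/59 + 9/(-1/70)))*(1/767) = (-341 + (-5/59 + 9*(-70)))*(1/767) = (-341 + (-5/59 - 630))*(1/767) = (-341 - 37175/59)*(1/767) = -57294/59*1/767 = -57294/45253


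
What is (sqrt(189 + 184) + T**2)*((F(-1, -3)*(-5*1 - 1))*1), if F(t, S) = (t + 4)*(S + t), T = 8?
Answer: 4608 + 72*sqrt(373) ≈ 5998.5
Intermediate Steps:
F(t, S) = (4 + t)*(S + t)
(sqrt(189 + 184) + T**2)*((F(-1, -3)*(-5*1 - 1))*1) = (sqrt(189 + 184) + 8**2)*((((-1)**2 + 4*(-3) + 4*(-1) - 3*(-1))*(-5*1 - 1))*1) = (sqrt(373) + 64)*(((1 - 12 - 4 + 3)*(-5 - 1))*1) = (64 + sqrt(373))*(-12*(-6)*1) = (64 + sqrt(373))*(72*1) = (64 + sqrt(373))*72 = 4608 + 72*sqrt(373)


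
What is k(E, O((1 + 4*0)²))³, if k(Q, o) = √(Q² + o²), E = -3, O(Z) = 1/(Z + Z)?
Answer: 37*√37/8 ≈ 28.133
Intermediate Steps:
O(Z) = 1/(2*Z)
k(E, O((1 + 4*0)²))³ = (√((-3)² + (1/(2*((1 + 4*0)²)))²))³ = (√(9 + (1/(2*((1 + 0)²)))²))³ = (√(9 + (1/(2*(1²)))²))³ = (√(9 + ((½)/1)²))³ = (√(9 + ((½)*1)²))³ = (√(9 + (½)²))³ = (√(9 + ¼))³ = (√(37/4))³ = (√37/2)³ = 37*√37/8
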